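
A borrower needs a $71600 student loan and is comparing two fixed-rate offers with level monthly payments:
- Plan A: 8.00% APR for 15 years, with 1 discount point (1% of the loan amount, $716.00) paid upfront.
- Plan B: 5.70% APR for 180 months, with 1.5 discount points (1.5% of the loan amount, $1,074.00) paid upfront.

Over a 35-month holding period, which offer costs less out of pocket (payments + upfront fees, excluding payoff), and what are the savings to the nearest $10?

Plan A: monthly rate = 8%/12 = 0.0066667; payment = 71,600 × 0.0066667 / (1 − (1+0.0066667)^−180) = $684.25.
Plan B: at 5.70% the monthly rate is 0.0047500, so the payment is 71,600 × 0.0047500 / (1 − 1.0047500^−180) = $592.66.
Over 35 months: Plan A costs 35 × $684.25 + $716.00 = $24,664.75; Plan B costs 35 × $592.66 + $1,074.00 = $21,817.10.
Plan B is cheaper by $24,664.75 − $21,817.10 = $2,847.65.

Plan B by $2,850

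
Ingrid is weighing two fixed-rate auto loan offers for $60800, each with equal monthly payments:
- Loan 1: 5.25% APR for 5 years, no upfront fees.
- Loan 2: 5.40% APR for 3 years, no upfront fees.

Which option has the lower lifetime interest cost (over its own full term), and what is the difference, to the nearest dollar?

Loan 2 by $3,267

Loan 1: monthly rate = 5.25%/12 = 0.0043750; payment = 60,800 × 0.0043750 / (1 − (1+0.0043750)^−60) = $1,154.35.
Total interest on Loan 1 = 60 × $1,154.35 − $60,800 = $8,461.00.
Loan 2: monthly rate = 5.4%/12 = 0.0045000; payment = 60,800 × 0.0045000 / (1 − (1+0.0045000)^−36) = $1,833.17.
Total interest on Loan 2 = 36 × $1,833.17 − $60,800 = $5,194.12.
Loan 2 is lower by $3,266.88.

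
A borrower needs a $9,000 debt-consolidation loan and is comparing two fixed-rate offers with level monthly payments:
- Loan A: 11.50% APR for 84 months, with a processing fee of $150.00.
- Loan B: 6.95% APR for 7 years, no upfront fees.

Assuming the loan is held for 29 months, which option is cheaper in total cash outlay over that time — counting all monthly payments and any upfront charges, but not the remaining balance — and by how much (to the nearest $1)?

Loan A: at 11.50% the monthly rate is 0.0095833, so the payment is 9,000 × 0.0095833 / (1 − 1.0095833^−84) = $156.48.
Loan B: at 6.95% the monthly rate is 0.0057917, so the payment is 9,000 × 0.0057917 / (1 − 1.0057917^−84) = $135.61.
Over 29 months: Loan A costs 29 × $156.48 + $150.00 = $4,687.92; Loan B costs 29 × $135.61 = $3,932.69.
Loan B is cheaper by $4,687.92 − $3,932.69 = $755.23.

Loan B by $755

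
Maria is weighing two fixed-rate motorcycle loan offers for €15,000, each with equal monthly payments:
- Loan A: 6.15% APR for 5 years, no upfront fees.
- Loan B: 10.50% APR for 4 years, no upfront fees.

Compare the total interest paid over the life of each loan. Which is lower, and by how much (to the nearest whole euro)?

Loan A: at 6.15% the monthly rate is 0.0051250, so the payment is 15,000 × 0.0051250 / (1 − 1.0051250^−60) = €291.04.
Total interest on Loan A = 60 × €291.04 − €15,000 = €2,462.40.
Loan B: at 10.50% the monthly rate is 0.0087500, so the payment is 15,000 × 0.0087500 / (1 − 1.0087500^−48) = €384.05.
Total interest on Loan B = 48 × €384.05 − €15,000 = €3,434.40.
Loan A is lower by €972.00.

Loan A by €972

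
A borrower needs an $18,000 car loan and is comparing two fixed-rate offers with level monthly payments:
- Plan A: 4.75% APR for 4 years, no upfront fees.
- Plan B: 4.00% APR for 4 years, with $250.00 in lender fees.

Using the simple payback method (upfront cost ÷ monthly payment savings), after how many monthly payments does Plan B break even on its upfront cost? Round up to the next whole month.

42 months

Plan A: at 4.75% the monthly rate is 0.0039583, so the payment is 18,000 × 0.0039583 / (1 − 1.0039583^−48) = $412.49.
Plan B: monthly rate = 4%/12 = 0.0033333; payment = 18,000 × 0.0033333 / (1 − (1+0.0033333)^−48) = $406.42.
Monthly savings = $412.49 − $406.42 = $6.07.
Break-even = $250.00 / $6.07 = 41.19 → 42 months.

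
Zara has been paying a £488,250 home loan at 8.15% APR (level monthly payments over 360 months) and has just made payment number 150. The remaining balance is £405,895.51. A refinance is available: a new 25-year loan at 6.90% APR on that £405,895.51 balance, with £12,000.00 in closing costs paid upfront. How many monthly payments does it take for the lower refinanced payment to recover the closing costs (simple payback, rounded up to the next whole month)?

16 months

Current payment = 488,250 × 8.15%/12 / (1 − (1+0.0067917)^−360) = £3,633.79.
Refinanced payment = 405,895.51 × 0.0057500 / (1 − (1+0.0057500)^−300) = £2,842.94.
Monthly savings = £3,633.79 − £2,842.94 = £790.85.
Break-even = £12,000.00 / £790.85 = 15.17 → 16 months.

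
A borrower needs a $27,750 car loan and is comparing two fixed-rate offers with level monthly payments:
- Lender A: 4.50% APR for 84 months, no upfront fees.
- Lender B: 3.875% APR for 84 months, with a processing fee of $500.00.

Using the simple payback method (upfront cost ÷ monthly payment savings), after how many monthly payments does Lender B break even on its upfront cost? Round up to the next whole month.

63 months

Lender A: monthly rate = 4.5%/12 = 0.0037500; payment = 27,750 × 0.0037500 / (1 − (1+0.0037500)^−84) = $385.73.
Lender B: monthly rate = 3.875%/12 = 0.0032292; payment = 27,750 × 0.0032292 / (1 − (1+0.0032292)^−84) = $377.71.
Monthly savings = $385.73 − $377.71 = $8.02.
Break-even = $500.00 / $8.02 = 62.34 → 63 months.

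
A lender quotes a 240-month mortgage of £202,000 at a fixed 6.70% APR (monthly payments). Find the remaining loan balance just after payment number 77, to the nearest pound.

With monthly rate i = 6.7%/12 = 0.0055833, the balance after k of n payments is P · [(1+i)^n − (1+i)^k] / [(1+i)^n − 1].
(1+0.0055833)^240 = 3.80483655 and (1+0.0055833)^77 = 1.53529252, so the balance is 202,000 × (3.80483655 − 1.53529252) / (3.80483655 − 1) = £163,449.06.

£163,449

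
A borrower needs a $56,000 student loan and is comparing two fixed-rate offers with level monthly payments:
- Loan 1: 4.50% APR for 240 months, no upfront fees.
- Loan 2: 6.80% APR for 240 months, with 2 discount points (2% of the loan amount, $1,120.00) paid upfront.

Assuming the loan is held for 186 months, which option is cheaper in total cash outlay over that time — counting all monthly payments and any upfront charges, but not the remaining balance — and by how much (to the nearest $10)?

Loan 1: monthly rate = 4.5%/12 = 0.0037500; payment = 56,000 × 0.0037500 / (1 − (1+0.0037500)^−240) = $354.28.
Loan 2: monthly rate = 6.8%/12 = 0.0056667; payment = 56,000 × 0.0056667 / (1 − (1+0.0056667)^−240) = $427.47.
Over 186 months: Loan 1 costs 186 × $354.28 = $65,896.08; Loan 2 costs 186 × $427.47 + $1,120.00 = $80,629.42.
Loan 1 is cheaper by $80,629.42 − $65,896.08 = $14,733.34.

Loan 1 by $14,730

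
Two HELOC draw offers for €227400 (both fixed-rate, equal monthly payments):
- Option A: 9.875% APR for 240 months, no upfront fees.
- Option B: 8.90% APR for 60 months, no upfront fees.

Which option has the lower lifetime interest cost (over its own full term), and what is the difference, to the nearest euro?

Option A: at 9.875% the monthly rate is 0.0082292, so the payment is 227,400 × 0.0082292 / (1 − 1.0082292^−240) = €2,175.66.
Total interest on Option A = 240 × €2,175.66 − €227,400 = €294,758.40.
Option B: monthly rate = 8.9%/12 = 0.0074167; payment = 227,400 × 0.0074167 / (1 − (1+0.0074167)^−60) = €4,709.42.
Total interest on Option B = 60 × €4,709.42 − €227,400 = €55,165.20.
Option B is lower by €239,593.20.

Option B by €239,593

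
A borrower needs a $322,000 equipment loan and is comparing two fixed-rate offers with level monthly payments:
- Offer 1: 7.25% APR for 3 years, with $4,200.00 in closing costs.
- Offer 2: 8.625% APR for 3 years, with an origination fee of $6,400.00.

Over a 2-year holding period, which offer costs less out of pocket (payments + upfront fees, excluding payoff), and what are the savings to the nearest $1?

Offer 1 by $7,099

Offer 1: monthly rate = 7.25%/12 = 0.0060417; payment = 322,000 × 0.0060417 / (1 − (1+0.0060417)^−36) = $9,979.27.
Offer 2: at 8.625% the monthly rate is 0.0071875, so the payment is 322,000 × 0.0071875 / (1 − 1.0071875^−36) = $10,183.41.
Over 24 months: Offer 1 costs 24 × $9,979.27 + $4,200.00 = $243,702.48; Offer 2 costs 24 × $10,183.41 + $6,400.00 = $250,801.84.
Offer 1 is cheaper by $250,801.84 − $243,702.48 = $7,099.36.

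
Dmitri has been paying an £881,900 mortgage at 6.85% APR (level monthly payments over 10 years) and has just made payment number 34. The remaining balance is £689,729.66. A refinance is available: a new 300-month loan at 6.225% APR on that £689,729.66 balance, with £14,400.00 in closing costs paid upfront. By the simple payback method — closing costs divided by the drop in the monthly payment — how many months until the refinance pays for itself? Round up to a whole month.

3 months

Current payment = 881,900 × 6.85%/12 / (1 − (1+0.0057083)^−120) = £10,171.56.
Refinanced payment = 689,729.66 × 0.0051875 / (1 − (1+0.0051875)^−300) = £4,539.28.
Monthly savings = £10,171.56 − £4,539.28 = £5,632.28.
Break-even = £14,400.00 / £5,632.28 = 2.56 → 3 months.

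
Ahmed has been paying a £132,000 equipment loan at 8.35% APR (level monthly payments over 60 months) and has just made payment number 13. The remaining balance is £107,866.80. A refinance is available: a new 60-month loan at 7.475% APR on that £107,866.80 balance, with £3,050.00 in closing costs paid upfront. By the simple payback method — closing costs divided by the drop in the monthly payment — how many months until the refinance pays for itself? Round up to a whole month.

6 months

Current payment = 132,000 × 8.35%/12 / (1 − (1+0.0069583)^−60) = £2,698.65.
Refinanced payment = 107,866.80 × 0.0062292 / (1 − (1+0.0062292)^−60) = £2,160.15.
Monthly savings = £2,698.65 − £2,160.15 = £538.50.
Break-even = £3,050.00 / £538.50 = 5.66 → 6 months.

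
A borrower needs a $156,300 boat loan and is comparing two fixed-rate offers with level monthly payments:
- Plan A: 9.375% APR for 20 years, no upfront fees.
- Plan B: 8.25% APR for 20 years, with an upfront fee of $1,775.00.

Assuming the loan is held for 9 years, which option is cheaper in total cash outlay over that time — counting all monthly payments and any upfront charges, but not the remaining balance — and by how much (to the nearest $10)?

Plan B by $10,370

Plan A: at 9.375% the monthly rate is 0.0078125, so the payment is 156,300 × 0.0078125 / (1 − 1.0078125^−240) = $1,444.19.
Plan B: monthly rate = 8.25%/12 = 0.0068750; payment = 156,300 × 0.0068750 / (1 − (1+0.0068750)^−240) = $1,331.78.
Over 108 months: Plan A costs 108 × $1,444.19 = $155,972.52; Plan B costs 108 × $1,331.78 + $1,775.00 = $145,607.24.
Plan B is cheaper by $155,972.52 − $145,607.24 = $10,365.28.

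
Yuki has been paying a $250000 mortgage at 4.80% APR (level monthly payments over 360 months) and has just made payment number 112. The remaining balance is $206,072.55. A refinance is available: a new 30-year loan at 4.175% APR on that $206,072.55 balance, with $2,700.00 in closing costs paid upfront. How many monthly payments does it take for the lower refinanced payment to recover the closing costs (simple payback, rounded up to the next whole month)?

9 months

Current payment = 250,000 × 4.8%/12 / (1 − (1+0.0040000)^−360) = $1,311.66.
Refinanced payment = 206,072.55 × 0.0034792 / (1 − (1+0.0034792)^−360) = $1,004.73.
Monthly savings = $1,311.66 − $1,004.73 = $306.93.
Break-even = $2,700.00 / $306.93 = 8.80 → 9 months.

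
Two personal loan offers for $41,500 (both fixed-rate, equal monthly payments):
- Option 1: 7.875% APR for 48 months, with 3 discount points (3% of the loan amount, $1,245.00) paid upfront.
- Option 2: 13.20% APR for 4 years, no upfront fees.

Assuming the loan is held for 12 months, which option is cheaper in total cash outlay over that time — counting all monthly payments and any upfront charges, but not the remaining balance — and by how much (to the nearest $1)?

Option 1 by $36

Option 1: monthly rate = 7.875%/12 = 0.0065625; payment = 41,500 × 0.0065625 / (1 − (1+0.0065625)^−48) = $1,010.70.
Option 2: at 13.20% the monthly rate is 0.0110000, so the payment is 41,500 × 0.0110000 / (1 − 1.0110000^−48) = $1,117.46.
Over 12 months: Option 1 costs 12 × $1,010.70 + $1,245.00 = $13,373.40; Option 2 costs 12 × $1,117.46 = $13,409.52.
Option 1 is cheaper by $13,409.52 − $13,373.40 = $36.12.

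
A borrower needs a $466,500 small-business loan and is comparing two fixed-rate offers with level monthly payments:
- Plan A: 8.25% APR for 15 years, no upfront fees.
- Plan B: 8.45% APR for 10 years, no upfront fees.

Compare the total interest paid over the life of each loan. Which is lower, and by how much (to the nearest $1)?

Plan A: monthly rate = 8.25%/12 = 0.0068750; payment = 466,500 × 0.0068750 / (1 − (1+0.0068750)^−180) = $4,525.70.
Total interest on Plan A = 180 × $4,525.70 − $466,500 = $348,126.00.
Plan B: at 8.45% the monthly rate is 0.0070417, so the payment is 466,500 × 0.0070417 / (1 − 1.0070417^−120) = $5,771.46.
Total interest on Plan B = 120 × $5,771.46 − $466,500 = $226,075.20.
Plan B is lower by $122,050.80.

Plan B by $122,051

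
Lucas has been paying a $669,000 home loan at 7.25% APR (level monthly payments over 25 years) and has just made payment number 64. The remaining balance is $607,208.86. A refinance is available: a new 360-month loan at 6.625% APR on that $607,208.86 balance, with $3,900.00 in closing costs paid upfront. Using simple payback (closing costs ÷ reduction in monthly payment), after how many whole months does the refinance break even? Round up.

Current payment = 669,000 × 7.25%/12 / (1 − (1+0.0060417)^−300) = $4,835.58.
Refinanced payment = 607,208.86 × 0.0055208 / (1 − (1+0.0055208)^−360) = $3,888.02.
Monthly savings = $4,835.58 − $3,888.02 = $947.56.
Break-even = $3,900.00 / $947.56 = 4.12 → 5 months.

5 months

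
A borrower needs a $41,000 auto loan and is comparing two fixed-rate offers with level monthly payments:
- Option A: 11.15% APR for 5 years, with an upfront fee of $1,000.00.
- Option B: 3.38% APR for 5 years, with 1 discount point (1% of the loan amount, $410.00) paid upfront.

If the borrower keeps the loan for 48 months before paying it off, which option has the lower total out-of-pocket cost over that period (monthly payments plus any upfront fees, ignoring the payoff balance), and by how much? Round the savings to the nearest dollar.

Option B by $7,831

Option A: at 11.15% the monthly rate is 0.0092917, so the payment is 41,000 × 0.0092917 / (1 − 1.0092917^−60) = $894.51.
Option B: at 3.38% the monthly rate is 0.0028167, so the payment is 41,000 × 0.0028167 / (1 − 1.0028167^−60) = $743.66.
Over 48 months: Option A costs 48 × $894.51 + $1,000.00 = $43,936.48; Option B costs 48 × $743.66 + $410.00 = $36,105.68.
Option B is cheaper by $43,936.48 − $36,105.68 = $7,830.80.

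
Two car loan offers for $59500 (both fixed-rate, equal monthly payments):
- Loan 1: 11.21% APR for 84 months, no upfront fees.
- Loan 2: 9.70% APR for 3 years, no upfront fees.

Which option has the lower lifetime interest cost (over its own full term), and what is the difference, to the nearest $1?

Loan 2 by $17,316

Loan 1: monthly rate = 11.21%/12 = 0.0093417; payment = 59,500 × 0.0093417 / (1 − (1+0.0093417)^−84) = $1,025.37.
Total interest on Loan 1 = 84 × $1,025.37 − $59,500 = $26,631.08.
Loan 2: monthly rate = 9.7%/12 = 0.0080833; payment = 59,500 × 0.0080833 / (1 − (1+0.0080833)^−36) = $1,911.53.
Total interest on Loan 2 = 36 × $1,911.53 − $59,500 = $9,315.08.
Loan 2 is lower by $17,316.00.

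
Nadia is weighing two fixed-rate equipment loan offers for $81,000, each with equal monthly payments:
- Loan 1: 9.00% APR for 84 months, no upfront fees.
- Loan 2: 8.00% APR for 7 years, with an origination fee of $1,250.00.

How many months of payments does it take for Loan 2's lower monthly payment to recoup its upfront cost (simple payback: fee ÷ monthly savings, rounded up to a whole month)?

Loan 1: at 9.00% the monthly rate is 0.0075000, so the payment is 81,000 × 0.0075000 / (1 − 1.0075000^−84) = $1,303.22.
Loan 2: at 8.00% the monthly rate is 0.0066667, so the payment is 81,000 × 0.0066667 / (1 − 1.0066667^−84) = $1,262.48.
Monthly savings = $1,303.22 − $1,262.48 = $40.74.
Break-even = $1,250.00 / $40.74 = 30.68 → 31 months.

31 months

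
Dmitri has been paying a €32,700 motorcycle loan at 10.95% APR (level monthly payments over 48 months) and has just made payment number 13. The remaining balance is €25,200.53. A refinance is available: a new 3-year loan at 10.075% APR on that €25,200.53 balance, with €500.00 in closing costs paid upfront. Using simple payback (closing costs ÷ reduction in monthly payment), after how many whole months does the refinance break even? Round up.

17 months

Current payment = 32,700 × 10.95%/12 / (1 − (1+0.0091250)^−48) = €844.35.
Refinanced payment = 25,200.53 × 0.0083958 / (1 − (1+0.0083958)^−36) = €814.04.
Monthly savings = €844.35 − €814.04 = €30.31.
Break-even = €500.00 / €30.31 = 16.50 → 17 months.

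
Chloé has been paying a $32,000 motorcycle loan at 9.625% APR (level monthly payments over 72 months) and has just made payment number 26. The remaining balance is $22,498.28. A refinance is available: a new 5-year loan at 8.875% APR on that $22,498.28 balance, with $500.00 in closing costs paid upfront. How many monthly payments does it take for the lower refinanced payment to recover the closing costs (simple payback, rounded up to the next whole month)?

Current payment = 32,000 × 9.625%/12 / (1 − (1+0.0080208)^−72) = $586.79.
Refinanced payment = 22,498.28 × 0.0073958 / (1 − (1+0.0073958)^−60) = $465.66.
Monthly savings = $586.79 − $465.66 = $121.13.
Break-even = $500.00 / $121.13 = 4.13 → 5 months.

5 months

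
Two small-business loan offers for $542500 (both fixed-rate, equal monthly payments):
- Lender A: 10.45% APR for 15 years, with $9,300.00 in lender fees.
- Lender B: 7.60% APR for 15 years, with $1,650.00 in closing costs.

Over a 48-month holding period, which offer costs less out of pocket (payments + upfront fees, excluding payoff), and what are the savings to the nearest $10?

Lender B by $51,810

Lender A: monthly rate = 10.45%/12 = 0.0087083; payment = 542,500 × 0.0087083 / (1 − (1+0.0087083)^−180) = $5,979.98.
Lender B: at 7.60% the monthly rate is 0.0063333, so the payment is 542,500 × 0.0063333 / (1 − 1.0063333^−180) = $5,059.92.
Over 48 months: Lender A costs 48 × $5,979.98 + $9,300.00 = $296,339.04; Lender B costs 48 × $5,059.92 + $1,650.00 = $244,526.16.
Lender B is cheaper by $296,339.04 − $244,526.16 = $51,812.88.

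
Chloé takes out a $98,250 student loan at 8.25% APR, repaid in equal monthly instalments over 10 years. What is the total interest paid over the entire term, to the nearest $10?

Monthly rate = 8.25%/12 = 0.0068750; payment = 98,250 × 0.0068750 / (1 − (1+0.0068750)^−120) = $1,205.06.
Total paid = 120 × $1,205.06 = $144,607.20; interest = $144,607.20 − $98,250 = $46,357.20.

$46,360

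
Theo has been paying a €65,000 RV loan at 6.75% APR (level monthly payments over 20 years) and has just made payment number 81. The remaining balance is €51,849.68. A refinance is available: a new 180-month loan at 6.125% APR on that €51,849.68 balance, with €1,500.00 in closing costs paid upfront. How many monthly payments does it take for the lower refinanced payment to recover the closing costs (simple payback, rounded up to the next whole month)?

Current payment = 65,000 × 6.75%/12 / (1 − (1+0.0056250)^−240) = €494.24.
Refinanced payment = 51,849.68 × 0.0051042 / (1 − (1+0.0051042)^−180) = €441.05.
Monthly savings = €494.24 − €441.05 = €53.19.
Break-even = €1,500.00 / €53.19 = 28.20 → 29 months.

29 months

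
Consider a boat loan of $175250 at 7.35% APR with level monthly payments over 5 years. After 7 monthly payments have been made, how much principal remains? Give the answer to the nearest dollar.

With monthly rate i = 7.35%/12 = 0.0061250, the balance after k of n payments is P · [(1+i)^n − (1+i)^k] / [(1+i)^n − 1].
(1+0.0061250)^60 = 1.44250200 and (1+0.0061250)^7 = 1.04367092, so the balance is 175,250 × (1.44250200 − 1.04367092) / (1.44250200 − 1) = $157,954.42.

$157,954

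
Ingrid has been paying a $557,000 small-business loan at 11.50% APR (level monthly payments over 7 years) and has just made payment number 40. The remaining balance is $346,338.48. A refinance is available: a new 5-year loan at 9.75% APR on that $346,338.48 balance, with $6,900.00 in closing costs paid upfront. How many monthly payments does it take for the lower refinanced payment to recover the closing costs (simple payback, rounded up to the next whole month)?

Current payment = 557,000 × 11.5%/12 / (1 − (1+0.0095833)^−84) = $9,684.26.
Refinanced payment = 346,338.48 × 0.0081250 / (1 − (1+0.0081250)^−60) = $7,316.14.
Monthly savings = $9,684.26 − $7,316.14 = $2,368.12.
Break-even = $6,900.00 / $2,368.12 = 2.91 → 3 months.

3 months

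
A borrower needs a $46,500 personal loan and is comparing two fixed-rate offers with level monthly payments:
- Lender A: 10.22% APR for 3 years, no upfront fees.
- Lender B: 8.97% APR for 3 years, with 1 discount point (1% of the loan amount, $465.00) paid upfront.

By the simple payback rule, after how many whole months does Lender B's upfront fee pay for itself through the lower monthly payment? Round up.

Lender A: monthly rate = 10.22%/12 = 0.0085167; payment = 46,500 × 0.0085167 / (1 − (1+0.0085167)^−36) = $1,505.23.
Lender B: at 8.97% the monthly rate is 0.0074750, so the payment is 46,500 × 0.0074750 / (1 − 1.0074750^−36) = $1,478.04.
Monthly savings = $1,505.23 − $1,478.04 = $27.19.
Break-even = $465.00 / $27.19 = 17.10 → 18 months.

18 months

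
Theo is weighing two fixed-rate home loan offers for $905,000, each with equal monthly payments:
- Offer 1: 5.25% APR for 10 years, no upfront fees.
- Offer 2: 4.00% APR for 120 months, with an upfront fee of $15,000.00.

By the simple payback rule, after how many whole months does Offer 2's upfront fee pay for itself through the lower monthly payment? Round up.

Offer 1: at 5.25% the monthly rate is 0.0043750, so the payment is 905,000 × 0.0043750 / (1 − 1.0043750^−120) = $9,709.90.
Offer 2: at 4.00% the monthly rate is 0.0033333, so the payment is 905,000 × 0.0033333 / (1 − 1.0033333^−120) = $9,162.69.
Monthly savings = $9,709.90 − $9,162.69 = $547.21.
Break-even = $15,000.00 / $547.21 = 27.41 → 28 months.

28 months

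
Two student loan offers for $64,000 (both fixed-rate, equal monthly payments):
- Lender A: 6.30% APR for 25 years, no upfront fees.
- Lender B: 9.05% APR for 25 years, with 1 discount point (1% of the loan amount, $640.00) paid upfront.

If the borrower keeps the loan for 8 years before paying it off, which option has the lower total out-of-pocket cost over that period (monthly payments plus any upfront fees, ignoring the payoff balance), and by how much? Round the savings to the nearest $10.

Lender A by $11,690

Lender A: monthly rate = 6.3%/12 = 0.0052500; payment = 64,000 × 0.0052500 / (1 − (1+0.0052500)^−300) = $424.17.
Lender B: monthly rate = 9.05%/12 = 0.0075417; payment = 64,000 × 0.0075417 / (1 − (1+0.0075417)^−300) = $539.28.
Over 96 months: Lender A costs 96 × $424.17 = $40,720.32; Lender B costs 96 × $539.28 + $640.00 = $52,410.88.
Lender A is cheaper by $52,410.88 − $40,720.32 = $11,690.56.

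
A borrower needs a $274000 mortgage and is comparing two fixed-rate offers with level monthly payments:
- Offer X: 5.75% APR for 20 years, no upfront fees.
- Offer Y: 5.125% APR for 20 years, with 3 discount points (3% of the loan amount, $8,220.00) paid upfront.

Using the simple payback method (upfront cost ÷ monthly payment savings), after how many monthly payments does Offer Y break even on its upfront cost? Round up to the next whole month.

86 months

Offer X: at 5.75% the monthly rate is 0.0047917, so the payment is 274,000 × 0.0047917 / (1 − 1.0047917^−240) = $1,923.71.
Offer Y: monthly rate = 5.125%/12 = 0.0042708; payment = 274,000 × 0.0042708 / (1 − (1+0.0042708)^−240) = $1,827.25.
Monthly savings = $1,923.71 − $1,827.25 = $96.46.
Break-even = $8,220.00 / $96.46 = 85.22 → 86 months.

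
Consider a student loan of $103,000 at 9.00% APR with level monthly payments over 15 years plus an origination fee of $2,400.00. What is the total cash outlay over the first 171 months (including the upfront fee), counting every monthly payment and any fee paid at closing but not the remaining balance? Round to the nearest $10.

At 9.00% the monthly rate is 0.0075000, so the payment is 103,000 × 0.0075000 / (1 − 1.0075000^−180) = $1,044.69.
Total outlay = 171 × $1,044.69 + $2,400.00 = $181,041.99.

$181,040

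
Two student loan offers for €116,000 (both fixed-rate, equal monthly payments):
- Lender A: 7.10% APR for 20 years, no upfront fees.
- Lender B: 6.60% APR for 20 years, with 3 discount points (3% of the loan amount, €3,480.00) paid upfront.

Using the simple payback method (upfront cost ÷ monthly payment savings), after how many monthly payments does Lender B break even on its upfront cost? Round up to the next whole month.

Lender A: monthly rate = 7.1%/12 = 0.0059167; payment = 116,000 × 0.0059167 / (1 − (1+0.0059167)^−240) = €906.32.
Lender B: at 6.60% the monthly rate is 0.0055000, so the payment is 116,000 × 0.0055000 / (1 − 1.0055000^−240) = €871.71.
Monthly savings = €906.32 − €871.71 = €34.61.
Break-even = €3,480.00 / €34.61 = 100.55 → 101 months.

101 months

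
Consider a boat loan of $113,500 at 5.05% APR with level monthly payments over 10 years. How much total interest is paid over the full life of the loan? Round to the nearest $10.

$31,290

At 5.05% the monthly rate is 0.0042083, so the payment is 113,500 × 0.0042083 / (1 − 1.0042083^−120) = $1,206.62.
Total paid = 120 × $1,206.62 = $144,794.40; interest = $144,794.40 − $113,500 = $31,294.40.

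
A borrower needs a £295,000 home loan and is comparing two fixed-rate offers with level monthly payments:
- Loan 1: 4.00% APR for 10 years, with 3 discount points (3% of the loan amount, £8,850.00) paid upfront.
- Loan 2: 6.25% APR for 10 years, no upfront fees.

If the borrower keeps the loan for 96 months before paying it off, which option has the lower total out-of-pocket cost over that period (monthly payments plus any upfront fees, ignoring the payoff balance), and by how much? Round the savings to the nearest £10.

Loan 1 by £22,400

Loan 1: at 4.00% the monthly rate is 0.0033333, so the payment is 295,000 × 0.0033333 / (1 − 1.0033333^−120) = £2,986.73.
Loan 2: monthly rate = 6.25%/12 = 0.0052083; payment = 295,000 × 0.0052083 / (1 − (1+0.0052083)^−120) = £3,312.26.
Over 96 months: Loan 1 costs 96 × £2,986.73 + £8,850.00 = £295,576.08; Loan 2 costs 96 × £3,312.26 = £317,976.96.
Loan 1 is cheaper by £317,976.96 − £295,576.08 = £22,400.88.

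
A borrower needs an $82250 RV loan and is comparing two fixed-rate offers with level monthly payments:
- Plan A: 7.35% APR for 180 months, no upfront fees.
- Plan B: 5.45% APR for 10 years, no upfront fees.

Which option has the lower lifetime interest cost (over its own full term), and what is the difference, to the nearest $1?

Plan B by $29,114

Plan A: monthly rate = 7.35%/12 = 0.0061250; payment = 82,250 × 0.0061250 / (1 − (1+0.0061250)^−180) = $755.47.
Total interest on Plan A = 180 × $755.47 − $82,250 = $53,734.60.
Plan B: at 5.45% the monthly rate is 0.0045417, so the payment is 82,250 × 0.0045417 / (1 − 1.0045417^−120) = $890.59.
Total interest on Plan B = 120 × $890.59 − $82,250 = $24,620.80.
Plan B is lower by $29,113.80.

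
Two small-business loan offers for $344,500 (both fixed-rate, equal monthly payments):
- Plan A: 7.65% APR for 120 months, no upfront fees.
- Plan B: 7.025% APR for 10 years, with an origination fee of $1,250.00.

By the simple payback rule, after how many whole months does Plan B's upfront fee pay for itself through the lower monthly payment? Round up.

Plan A: at 7.65% the monthly rate is 0.0063750, so the payment is 344,500 × 0.0063750 / (1 − 1.0063750^−120) = $4,116.30.
Plan B: monthly rate = 7.025%/12 = 0.0058542; payment = 344,500 × 0.0058542 / (1 − (1+0.0058542)^−120) = $4,004.38.
Monthly savings = $4,116.30 − $4,004.38 = $111.92.
Break-even = $1,250.00 / $111.92 = 11.17 → 12 months.

12 months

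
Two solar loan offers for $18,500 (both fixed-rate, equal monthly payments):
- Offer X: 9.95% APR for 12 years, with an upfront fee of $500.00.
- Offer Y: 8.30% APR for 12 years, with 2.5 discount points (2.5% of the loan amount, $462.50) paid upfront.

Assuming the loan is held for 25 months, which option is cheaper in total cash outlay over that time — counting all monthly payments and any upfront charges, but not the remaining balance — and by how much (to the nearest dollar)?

Offer Y by $469

Offer X: monthly rate = 9.95%/12 = 0.0082917; payment = 18,500 × 0.0082917 / (1 − (1+0.0082917)^−144) = $220.56.
Offer Y: monthly rate = 8.3%/12 = 0.0069167; payment = 18,500 × 0.0069167 / (1 − (1+0.0069167)^−144) = $203.31.
Over 25 months: Offer X costs 25 × $220.56 + $500.00 = $6,014.00; Offer Y costs 25 × $203.31 + $462.50 = $5,545.25.
Offer Y is cheaper by $6,014.00 − $5,545.25 = $468.75.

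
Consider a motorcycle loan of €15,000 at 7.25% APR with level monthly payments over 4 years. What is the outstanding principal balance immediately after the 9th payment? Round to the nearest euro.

With monthly rate i = 7.25%/12 = 0.0060417, the balance after k of n payments is P · [(1+i)^n − (1+i)^k] / [(1+i)^n − 1].
(1+0.0060417)^48 = 1.33526192 and (1+0.0060417)^9 = 1.05570776, so the balance is 15,000 × (1.33526192 − 1.05570776) / (1.33526192 − 1) = €12,507.57.

€12,508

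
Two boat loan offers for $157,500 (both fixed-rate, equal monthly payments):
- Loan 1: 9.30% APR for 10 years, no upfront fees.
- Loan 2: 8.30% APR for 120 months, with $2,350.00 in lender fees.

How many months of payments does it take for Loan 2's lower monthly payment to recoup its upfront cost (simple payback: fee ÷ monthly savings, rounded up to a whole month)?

28 months

Loan 1: at 9.30% the monthly rate is 0.0077500, so the payment is 157,500 × 0.0077500 / (1 − 1.0077500^−120) = $2,020.80.
Loan 2: monthly rate = 8.3%/12 = 0.0069167; payment = 157,500 × 0.0069167 / (1 − (1+0.0069167)^−120) = $1,935.97.
Monthly savings = $2,020.80 − $1,935.97 = $84.83.
Break-even = $2,350.00 / $84.83 = 27.70 → 28 months.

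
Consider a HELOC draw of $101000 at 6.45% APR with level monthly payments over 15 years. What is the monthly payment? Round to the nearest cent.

At 6.45% the monthly rate is 0.0053750, so the payment is 101,000 × 0.0053750 / (1 − 1.0053750^−180) = $877.04.

$877.04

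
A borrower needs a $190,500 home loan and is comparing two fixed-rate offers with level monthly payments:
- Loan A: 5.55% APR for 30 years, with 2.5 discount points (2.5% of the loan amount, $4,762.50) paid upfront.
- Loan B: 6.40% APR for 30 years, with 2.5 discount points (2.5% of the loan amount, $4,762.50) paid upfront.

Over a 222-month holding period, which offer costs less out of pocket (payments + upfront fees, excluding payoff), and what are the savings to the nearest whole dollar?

Loan A: monthly rate = 5.55%/12 = 0.0046250; payment = 190,500 × 0.0046250 / (1 − (1+0.0046250)^−360) = $1,087.62.
Loan B: at 6.40% the monthly rate is 0.0053333, so the payment is 190,500 × 0.0053333 / (1 − 1.0053333^−360) = $1,191.59.
Over 222 months: Loan A costs 222 × $1,087.62 + $4,762.50 = $246,214.14; Loan B costs 222 × $1,191.59 + $4,762.50 = $269,295.48.
Loan A is cheaper by $269,295.48 − $246,214.14 = $23,081.34.

Loan A by $23,081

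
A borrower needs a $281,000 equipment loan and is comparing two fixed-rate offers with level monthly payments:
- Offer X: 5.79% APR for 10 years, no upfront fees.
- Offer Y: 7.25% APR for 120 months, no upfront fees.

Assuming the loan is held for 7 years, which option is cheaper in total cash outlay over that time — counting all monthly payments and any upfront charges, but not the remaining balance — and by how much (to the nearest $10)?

Offer X by $17,540

Offer X: monthly rate = 5.79%/12 = 0.0048250; payment = 281,000 × 0.0048250 / (1 − (1+0.0048250)^−120) = $3,090.13.
Offer Y: monthly rate = 7.25%/12 = 0.0060417; payment = 281,000 × 0.0060417 / (1 − (1+0.0060417)^−120) = $3,298.97.
Over 84 months: Offer X costs 84 × $3,090.13 = $259,570.92; Offer Y costs 84 × $3,298.97 = $277,113.48.
Offer X is cheaper by $277,113.48 − $259,570.92 = $17,542.56.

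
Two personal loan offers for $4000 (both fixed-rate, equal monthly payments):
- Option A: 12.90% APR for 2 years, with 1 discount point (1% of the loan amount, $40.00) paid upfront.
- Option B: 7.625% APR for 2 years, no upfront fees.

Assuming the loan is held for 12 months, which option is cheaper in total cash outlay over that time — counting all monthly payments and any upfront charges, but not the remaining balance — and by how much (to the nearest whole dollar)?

Option A: at 12.90% the monthly rate is 0.0107500, so the payment is 4,000 × 0.0107500 / (1 − 1.0107500^−24) = $189.98.
Option B: monthly rate = 7.625%/12 = 0.0063542; payment = 4,000 × 0.0063542 / (1 − (1+0.0063542)^−24) = $180.23.
Over 12 months: Option A costs 12 × $189.98 + $40.00 = $2,319.76; Option B costs 12 × $180.23 = $2,162.76.
Option B is cheaper by $2,319.76 − $2,162.76 = $157.00.

Option B by $157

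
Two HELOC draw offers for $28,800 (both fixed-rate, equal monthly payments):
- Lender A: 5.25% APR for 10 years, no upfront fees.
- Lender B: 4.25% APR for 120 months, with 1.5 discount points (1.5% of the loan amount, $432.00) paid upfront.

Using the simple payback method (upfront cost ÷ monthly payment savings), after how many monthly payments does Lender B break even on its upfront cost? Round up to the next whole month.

31 months

Lender A: at 5.25% the monthly rate is 0.0043750, so the payment is 28,800 × 0.0043750 / (1 − 1.0043750^−120) = $309.00.
Lender B: monthly rate = 4.25%/12 = 0.0035417; payment = 28,800 × 0.0035417 / (1 − (1+0.0035417)^−120) = $295.02.
Monthly savings = $309.00 − $295.02 = $13.98.
Break-even = $432.00 / $13.98 = 30.90 → 31 months.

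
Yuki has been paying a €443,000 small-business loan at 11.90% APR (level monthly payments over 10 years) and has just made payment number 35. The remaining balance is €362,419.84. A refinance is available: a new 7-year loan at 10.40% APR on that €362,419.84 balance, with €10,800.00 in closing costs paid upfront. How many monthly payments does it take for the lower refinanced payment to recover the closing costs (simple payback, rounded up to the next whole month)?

Current payment = 443,000 × 11.9%/12 / (1 − (1+0.0099167)^−120) = €6,330.18.
Refinanced payment = 362,419.84 × 0.0086667 / (1 − (1+0.0086667)^−84) = €6,091.77.
Monthly savings = €6,330.18 − €6,091.77 = €238.41.
Break-even = €10,800.00 / €238.41 = 45.30 → 46 months.

46 months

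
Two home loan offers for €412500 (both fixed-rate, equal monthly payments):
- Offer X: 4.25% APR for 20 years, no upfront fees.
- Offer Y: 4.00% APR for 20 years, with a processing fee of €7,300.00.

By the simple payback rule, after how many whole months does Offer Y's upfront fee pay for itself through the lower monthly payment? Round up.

Offer X: monthly rate = 4.25%/12 = 0.0035417; payment = 412,500 × 0.0035417 / (1 − (1+0.0035417)^−240) = €2,554.34.
Offer Y: monthly rate = 4%/12 = 0.0033333; payment = 412,500 × 0.0033333 / (1 − (1+0.0033333)^−240) = €2,499.67.
Monthly savings = €2,554.34 − €2,499.67 = €54.67.
Break-even = €7,300.00 / €54.67 = 133.53 → 134 months.

134 months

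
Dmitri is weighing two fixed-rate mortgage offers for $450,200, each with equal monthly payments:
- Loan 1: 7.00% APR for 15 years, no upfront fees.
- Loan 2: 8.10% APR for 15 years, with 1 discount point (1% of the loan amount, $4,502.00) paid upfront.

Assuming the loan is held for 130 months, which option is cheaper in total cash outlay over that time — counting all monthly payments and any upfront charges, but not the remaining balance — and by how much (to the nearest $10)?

Loan 1: monthly rate = 7%/12 = 0.0058333; payment = 450,200 × 0.0058333 / (1 − (1+0.0058333)^−180) = $4,046.52.
Loan 2: at 8.10% the monthly rate is 0.0067500, so the payment is 450,200 × 0.0067500 / (1 − 1.0067500^−180) = $4,328.38.
Over 130 months: Loan 1 costs 130 × $4,046.52 = $526,047.60; Loan 2 costs 130 × $4,328.38 + $4,502.00 = $567,191.40.
Loan 1 is cheaper by $567,191.40 − $526,047.60 = $41,143.80.

Loan 1 by $41,140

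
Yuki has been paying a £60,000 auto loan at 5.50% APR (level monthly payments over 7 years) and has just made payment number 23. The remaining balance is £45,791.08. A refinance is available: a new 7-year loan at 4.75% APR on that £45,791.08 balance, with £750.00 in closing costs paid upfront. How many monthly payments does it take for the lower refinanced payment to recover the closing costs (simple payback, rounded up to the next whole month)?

Current payment = 60,000 × 5.5%/12 / (1 − (1+0.0045833)^−84) = £862.20.
Refinanced payment = 45,791.08 × 0.0039583 / (1 − (1+0.0039583)^−84) = £641.84.
Monthly savings = £862.20 − £641.84 = £220.36.
Break-even = £750.00 / £220.36 = 3.40 → 4 months.

4 months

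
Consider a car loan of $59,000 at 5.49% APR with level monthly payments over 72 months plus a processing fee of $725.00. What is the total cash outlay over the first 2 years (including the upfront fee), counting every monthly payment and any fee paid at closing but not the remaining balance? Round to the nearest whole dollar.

At 5.49% the monthly rate is 0.0045750, so the payment is 59,000 × 0.0045750 / (1 − 1.0045750^−72) = $963.66.
Total outlay = 24 × $963.66 + $725.00 = $23,852.84.

$23,853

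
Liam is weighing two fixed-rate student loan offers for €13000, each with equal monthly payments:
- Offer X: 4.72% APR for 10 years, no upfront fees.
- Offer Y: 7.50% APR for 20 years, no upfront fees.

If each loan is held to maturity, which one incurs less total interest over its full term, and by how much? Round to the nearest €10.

Offer X by €8,800

Offer X: monthly rate = 4.72%/12 = 0.0039333; payment = 13,000 × 0.0039333 / (1 − (1+0.0039333)^−120) = €136.11.
Total interest on Offer X = 120 × €136.11 − €13,000 = €3,333.20.
Offer Y: at 7.50% the monthly rate is 0.0062500, so the payment is 13,000 × 0.0062500 / (1 − 1.0062500^−240) = €104.73.
Total interest on Offer Y = 240 × €104.73 − €13,000 = €12,135.20.
Offer X is lower by €8,802.00.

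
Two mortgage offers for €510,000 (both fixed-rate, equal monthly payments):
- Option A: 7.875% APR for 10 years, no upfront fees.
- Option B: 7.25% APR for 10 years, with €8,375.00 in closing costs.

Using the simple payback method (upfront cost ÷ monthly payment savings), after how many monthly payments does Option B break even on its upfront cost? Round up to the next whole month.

51 months

Option A: monthly rate = 7.875%/12 = 0.0065625; payment = 510,000 × 0.0065625 / (1 − (1+0.0065625)^−120) = €6,154.07.
Option B: at 7.25% the monthly rate is 0.0060417, so the payment is 510,000 × 0.0060417 / (1 − 1.0060417^−120) = €5,987.45.
Monthly savings = €6,154.07 − €5,987.45 = €166.62.
Break-even = €8,375.00 / €166.62 = 50.26 → 51 months.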